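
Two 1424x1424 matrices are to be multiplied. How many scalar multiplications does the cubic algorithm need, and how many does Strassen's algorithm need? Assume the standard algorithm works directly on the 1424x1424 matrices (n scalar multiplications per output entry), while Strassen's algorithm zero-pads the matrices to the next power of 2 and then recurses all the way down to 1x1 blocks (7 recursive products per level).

Matrix multiplication for 1424x1424 matrices:

Strassen's algorithm requires power-of-2 dimensions. Pad 1424x1424 to 2048x2048 (next power of 2).

Standard algorithm: 1424^3 = 2887553024 multiplications
Strassen's algorithm: 7^(log2(2048)) = 7^11 = 1977326743 multiplications
Savings: 2887553024 - 1977326743 = 910226281 multiplications

Standard: 2887553024 multiplications (1424^3). Strassen: 1977326743 multiplications (7^11, after padding to 2048x2048). Strassen reduces 8 recursive multiplications to 7 at each level.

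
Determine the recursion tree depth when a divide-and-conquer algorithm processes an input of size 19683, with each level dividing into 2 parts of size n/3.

For divide and conquer with division factor 3:

Problem sizes at each level:
Level 0: 19683
Level 1: 6561
Level 2: 2187
Level 3: 729
Level 4: 243
Level 5: 81
Level 6: 27
Level 7: 9
Level 8: 3
Level 9: 1

The root is level 0 and the size-1 base case is level 9 (the tree spans levels 0 through 9, i.e. 10 levels counting the root), so the depth is the number of divisions: log_3(19683) = 9

The recursion tree depth is log_3(19683) = 9. At each level, the problem size is divided by 3, so it takes 9 divisions to reduce to a base case of size 1. The algorithm makes 2 recursive calls at each level.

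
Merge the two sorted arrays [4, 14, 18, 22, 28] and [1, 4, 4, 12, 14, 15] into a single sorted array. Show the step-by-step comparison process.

Merging process:

Compare 4 vs 1: take 1 from right. Merged: [1]
Compare 4 vs 4: take 4 from left. Merged: [1, 4]
Compare 14 vs 4: take 4 from right. Merged: [1, 4, 4]
Compare 14 vs 4: take 4 from right. Merged: [1, 4, 4, 4]
Compare 14 vs 12: take 12 from right. Merged: [1, 4, 4, 4, 12]
Compare 14 vs 14: take 14 from left. Merged: [1, 4, 4, 4, 12, 14]
Compare 18 vs 14: take 14 from right. Merged: [1, 4, 4, 4, 12, 14, 14]
Compare 18 vs 15: take 15 from right. Merged: [1, 4, 4, 4, 12, 14, 14, 15]
Append remaining from left: [18, 22, 28]. Merged: [1, 4, 4, 4, 12, 14, 14, 15, 18, 22, 28]

Final merged array: [1, 4, 4, 4, 12, 14, 14, 15, 18, 22, 28]
Total comparisons: 8

The merged array is [1, 4, 4, 4, 12, 14, 14, 15, 18, 22, 28], requiring 8 comparisons. The merge step runs in O(n) time where n is the total number of elements.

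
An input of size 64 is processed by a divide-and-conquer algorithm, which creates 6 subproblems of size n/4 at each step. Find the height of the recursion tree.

For divide and conquer with division factor 4:

Problem sizes at each level:
Level 0: 64
Level 1: 16
Level 2: 4
Level 3: 1

The root is level 0 and the size-1 base case is level 3 (the tree spans levels 0 through 3, i.e. 4 levels counting the root), so the depth is the number of divisions: log_4(64) = 3

The recursion tree depth is log_4(64) = 3. At each level, the problem size is divided by 4, so it takes 3 divisions to reduce to a base case of size 1. The algorithm makes 6 recursive calls at each level.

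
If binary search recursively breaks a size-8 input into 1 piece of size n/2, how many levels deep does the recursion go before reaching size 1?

For divide and conquer with division factor 2:

Problem sizes at each level:
Level 0: 8
Level 1: 4
Level 2: 2
Level 3: 1

The root is level 0 and the size-1 base case is level 3 (the tree spans levels 0 through 3, i.e. 4 levels counting the root), so the depth is the number of divisions: log_2(8) = 3

The recursion tree depth is log_2(8) = 3. At each level, the problem size is divided by 2, so it takes 3 divisions to reduce to a base case of size 1. The algorithm makes 1 recursive call at each level.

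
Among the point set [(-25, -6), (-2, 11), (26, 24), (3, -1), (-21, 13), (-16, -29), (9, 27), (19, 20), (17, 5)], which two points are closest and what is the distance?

Computing all pairwise distances among 9 points:

d((-25, -6), (-2, 11)) = 28.6007
d((-25, -6), (26, 24)) = 59.1692
d((-25, -6), (3, -1)) = 28.4429
d((-25, -6), (-21, 13)) = 19.4165
d((-25, -6), (-16, -29)) = 24.6982
d((-25, -6), (9, 27)) = 47.3814
d((-25, -6), (19, 20)) = 51.1077
d((-25, -6), (17, 5)) = 43.4166
d((-2, 11), (26, 24)) = 30.8707
d((-2, 11), (3, -1)) = 13.0
d((-2, 11), (-21, 13)) = 19.105
d((-2, 11), (-16, -29)) = 42.3792
d((-2, 11), (9, 27)) = 19.4165
d((-2, 11), (19, 20)) = 22.8473
d((-2, 11), (17, 5)) = 19.9249
d((26, 24), (3, -1)) = 33.9706
d((26, 24), (-21, 13)) = 48.2701
d((26, 24), (-16, -29)) = 67.624
d((26, 24), (9, 27)) = 17.2627
d((26, 24), (19, 20)) = 8.0623 <-- minimum
d((26, 24), (17, 5)) = 21.0238
d((3, -1), (-21, 13)) = 27.7849
d((3, -1), (-16, -29)) = 33.8378
d((3, -1), (9, 27)) = 28.6356
d((3, -1), (19, 20)) = 26.4008
d((3, -1), (17, 5)) = 15.2315
d((-21, 13), (-16, -29)) = 42.2966
d((-21, 13), (9, 27)) = 33.1059
d((-21, 13), (19, 20)) = 40.6079
d((-21, 13), (17, 5)) = 38.833
d((-16, -29), (9, 27)) = 61.327
d((-16, -29), (19, 20)) = 60.2163
d((-16, -29), (17, 5)) = 47.3814
d((9, 27), (19, 20)) = 12.2066
d((9, 27), (17, 5)) = 23.4094
d((19, 20), (17, 5)) = 15.1327

Closest pair: (26, 24) and (19, 20) with distance 8.0623

The closest pair is (26, 24) and (19, 20) with Euclidean distance 8.0623. For 9 points, brute-force pairwise comparison is shown above. For large n, the divide-and-conquer algorithm (sort by x, recurse on halves, check the dividing strip) achieves O(n log n).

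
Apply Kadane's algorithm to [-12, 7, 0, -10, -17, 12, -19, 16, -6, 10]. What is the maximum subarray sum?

Using Kadane's algorithm on [-12, 7, 0, -10, -17, 12, -19, 16, -6, 10]:

Scanning through the array:
Position 1 (value 7): max_ending_here = 7, max_so_far = 7
Position 2 (value 0): max_ending_here = 7, max_so_far = 7
Position 3 (value -10): max_ending_here = -3, max_so_far = 7
Position 4 (value -17): max_ending_here = -17, max_so_far = 7
Position 5 (value 12): max_ending_here = 12, max_so_far = 12
Position 6 (value -19): max_ending_here = -7, max_so_far = 12
Position 7 (value 16): max_ending_here = 16, max_so_far = 16
Position 8 (value -6): max_ending_here = 10, max_so_far = 16
Position 9 (value 10): max_ending_here = 20, max_so_far = 20

Maximum subarray: [16, -6, 10]
Maximum sum: 20

The maximum subarray is [16, -6, 10] with sum 20. This subarray runs from index 7 to index 9.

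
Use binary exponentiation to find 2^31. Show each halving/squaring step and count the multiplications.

Computing 2^31 by squaring (build up from 2^1; each line after the first costs one multiplication):

2^1 = 2
2^2 = (2^1)^2 = 2^2 = 4
2^3 = 2 * 2^2 = 2 * 4 = 8
2^6 = (2^3)^2 = 8^2 = 64
2^7 = 2 * 2^6 = 2 * 64 = 128
2^14 = (2^7)^2 = 128^2 = 16384
2^15 = 2 * 2^14 = 2 * 16384 = 32768
2^30 = (2^15)^2 = 32768^2 = 1073741824
2^31 = 2 * 2^30 = 2 * 1073741824 = 2147483648

Result: 2147483648
Multiplications needed: 8 (8 lines after 2^1)

2^31 = 2147483648. Using exponentiation by squaring, this requires 8 multiplications. The key idea: if the exponent is even, square the half-power; if odd, multiply by the base once.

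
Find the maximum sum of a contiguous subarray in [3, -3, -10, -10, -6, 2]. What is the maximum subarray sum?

Using Kadane's algorithm on [3, -3, -10, -10, -6, 2]:

Scanning through the array:
Position 1 (value -3): max_ending_here = 0, max_so_far = 3
Position 2 (value -10): max_ending_here = -10, max_so_far = 3
Position 3 (value -10): max_ending_here = -10, max_so_far = 3
Position 4 (value -6): max_ending_here = -6, max_so_far = 3
Position 5 (value 2): max_ending_here = 2, max_so_far = 3

Maximum subarray: [3]
Maximum sum: 3

The maximum subarray is [3] with sum 3. This subarray runs from index 0 to index 0.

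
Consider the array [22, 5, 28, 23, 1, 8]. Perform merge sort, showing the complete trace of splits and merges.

Merge sort trace:

Split: [22, 5, 28, 23, 1, 8] -> [22, 5, 28] and [23, 1, 8]
  Split: [22, 5, 28] -> [22] and [5, 28]
    Split: [5, 28] -> [5] and [28]
    Merge: [5] + [28] -> [5, 28]
  Merge: [22] + [5, 28] -> [5, 22, 28]
  Split: [23, 1, 8] -> [23] and [1, 8]
    Split: [1, 8] -> [1] and [8]
    Merge: [1] + [8] -> [1, 8]
  Merge: [23] + [1, 8] -> [1, 8, 23]
Merge: [5, 22, 28] + [1, 8, 23] -> [1, 5, 8, 22, 23, 28]

Final sorted array: [1, 5, 8, 22, 23, 28]

The merge sort proceeds by recursively splitting the array and merging sorted halves.
After all merges, the sorted array is [1, 5, 8, 22, 23, 28].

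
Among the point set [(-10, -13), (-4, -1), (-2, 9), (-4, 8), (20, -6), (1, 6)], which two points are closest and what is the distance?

Computing all pairwise distances among 6 points:

d((-10, -13), (-4, -1)) = 13.4164
d((-10, -13), (-2, 9)) = 23.4094
d((-10, -13), (-4, 8)) = 21.8403
d((-10, -13), (20, -6)) = 30.8058
d((-10, -13), (1, 6)) = 21.9545
d((-4, -1), (-2, 9)) = 10.198
d((-4, -1), (-4, 8)) = 9.0
d((-4, -1), (20, -6)) = 24.5153
d((-4, -1), (1, 6)) = 8.6023
d((-2, 9), (-4, 8)) = 2.2361 <-- minimum
d((-2, 9), (20, -6)) = 26.6271
d((-2, 9), (1, 6)) = 4.2426
d((-4, 8), (20, -6)) = 27.7849
d((-4, 8), (1, 6)) = 5.3852
d((20, -6), (1, 6)) = 22.4722

Closest pair: (-2, 9) and (-4, 8) with distance 2.2361

The closest pair is (-2, 9) and (-4, 8) with Euclidean distance 2.2361. For 6 points, brute-force pairwise comparison is shown above. For large n, the divide-and-conquer algorithm (sort by x, recurse on halves, check the dividing strip) achieves O(n log n).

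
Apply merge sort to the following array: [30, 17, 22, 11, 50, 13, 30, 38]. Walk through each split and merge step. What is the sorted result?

Merge sort trace:

Split: [30, 17, 22, 11, 50, 13, 30, 38] -> [30, 17, 22, 11] and [50, 13, 30, 38]
  Split: [30, 17, 22, 11] -> [30, 17] and [22, 11]
    Split: [30, 17] -> [30] and [17]
    Merge: [30] + [17] -> [17, 30]
    Split: [22, 11] -> [22] and [11]
    Merge: [22] + [11] -> [11, 22]
  Merge: [17, 30] + [11, 22] -> [11, 17, 22, 30]
  Split: [50, 13, 30, 38] -> [50, 13] and [30, 38]
    Split: [50, 13] -> [50] and [13]
    Merge: [50] + [13] -> [13, 50]
    Split: [30, 38] -> [30] and [38]
    Merge: [30] + [38] -> [30, 38]
  Merge: [13, 50] + [30, 38] -> [13, 30, 38, 50]
Merge: [11, 17, 22, 30] + [13, 30, 38, 50] -> [11, 13, 17, 22, 30, 30, 38, 50]

Final sorted array: [11, 13, 17, 22, 30, 30, 38, 50]

The merge sort proceeds by recursively splitting the array and merging sorted halves.
After all merges, the sorted array is [11, 13, 17, 22, 30, 30, 38, 50].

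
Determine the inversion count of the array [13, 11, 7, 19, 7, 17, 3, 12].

Finding inversions in [13, 11, 7, 19, 7, 17, 3, 12]:

(0, 1): arr[0]=13 > arr[1]=11
(0, 2): arr[0]=13 > arr[2]=7
(0, 4): arr[0]=13 > arr[4]=7
(0, 6): arr[0]=13 > arr[6]=3
(0, 7): arr[0]=13 > arr[7]=12
(1, 2): arr[1]=11 > arr[2]=7
(1, 4): arr[1]=11 > arr[4]=7
(1, 6): arr[1]=11 > arr[6]=3
(2, 6): arr[2]=7 > arr[6]=3
(3, 4): arr[3]=19 > arr[4]=7
(3, 5): arr[3]=19 > arr[5]=17
(3, 6): arr[3]=19 > arr[6]=3
(3, 7): arr[3]=19 > arr[7]=12
(4, 6): arr[4]=7 > arr[6]=3
(5, 6): arr[5]=17 > arr[6]=3
(5, 7): arr[5]=17 > arr[7]=12

Total inversions: 16

The array has 16 inversion(s): (0,1), (0,2), (0,4), (0,6), (0,7), (1,2), (1,4), (1,6), (2,6), (3,4), (3,5), (3,6), (3,7), (4,6), (5,6), (5,7). Each pair (i,j) satisfies i < j and arr[i] > arr[j].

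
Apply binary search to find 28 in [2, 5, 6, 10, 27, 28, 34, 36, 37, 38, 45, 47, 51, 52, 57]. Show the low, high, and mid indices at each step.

Binary search for 28 in [2, 5, 6, 10, 27, 28, 34, 36, 37, 38, 45, 47, 51, 52, 57]:

lo=0, hi=14, mid=7, arr[mid]=36 -> 36 > 28, search left half
lo=0, hi=6, mid=3, arr[mid]=10 -> 10 < 28, search right half
lo=4, hi=6, mid=5, arr[mid]=28 -> Found target at index 5!

Binary search finds 28 at index 5 after 3 comparisons. The search repeatedly halves the search space by comparing with the middle element.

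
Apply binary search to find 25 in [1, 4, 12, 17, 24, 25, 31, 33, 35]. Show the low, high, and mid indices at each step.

Binary search for 25 in [1, 4, 12, 17, 24, 25, 31, 33, 35]:

lo=0, hi=8, mid=4, arr[mid]=24 -> 24 < 25, search right half
lo=5, hi=8, mid=6, arr[mid]=31 -> 31 > 25, search left half
lo=5, hi=5, mid=5, arr[mid]=25 -> Found target at index 5!

Binary search finds 25 at index 5 after 3 comparisons. The search repeatedly halves the search space by comparing with the middle element.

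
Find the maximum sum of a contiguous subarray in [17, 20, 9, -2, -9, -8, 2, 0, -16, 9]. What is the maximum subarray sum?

Using Kadane's algorithm on [17, 20, 9, -2, -9, -8, 2, 0, -16, 9]:

Scanning through the array:
Position 1 (value 20): max_ending_here = 37, max_so_far = 37
Position 2 (value 9): max_ending_here = 46, max_so_far = 46
Position 3 (value -2): max_ending_here = 44, max_so_far = 46
Position 4 (value -9): max_ending_here = 35, max_so_far = 46
Position 5 (value -8): max_ending_here = 27, max_so_far = 46
Position 6 (value 2): max_ending_here = 29, max_so_far = 46
Position 7 (value 0): max_ending_here = 29, max_so_far = 46
Position 8 (value -16): max_ending_here = 13, max_so_far = 46
Position 9 (value 9): max_ending_here = 22, max_so_far = 46

Maximum subarray: [17, 20, 9]
Maximum sum: 46

The maximum subarray is [17, 20, 9] with sum 46. This subarray runs from index 0 to index 2.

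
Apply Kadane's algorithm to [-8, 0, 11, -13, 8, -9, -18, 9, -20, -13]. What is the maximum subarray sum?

Using Kadane's algorithm on [-8, 0, 11, -13, 8, -9, -18, 9, -20, -13]:

Scanning through the array:
Position 1 (value 0): max_ending_here = 0, max_so_far = 0
Position 2 (value 11): max_ending_here = 11, max_so_far = 11
Position 3 (value -13): max_ending_here = -2, max_so_far = 11
Position 4 (value 8): max_ending_here = 8, max_so_far = 11
Position 5 (value -9): max_ending_here = -1, max_so_far = 11
Position 6 (value -18): max_ending_here = -18, max_so_far = 11
Position 7 (value 9): max_ending_here = 9, max_so_far = 11
Position 8 (value -20): max_ending_here = -11, max_so_far = 11
Position 9 (value -13): max_ending_here = -13, max_so_far = 11

Maximum subarray: [0, 11]
Maximum sum: 11

The maximum subarray is [0, 11] with sum 11. This subarray runs from index 1 to index 2.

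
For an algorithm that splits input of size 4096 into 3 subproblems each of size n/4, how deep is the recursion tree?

For divide and conquer with division factor 4:

Problem sizes at each level:
Level 0: 4096
Level 1: 1024
Level 2: 256
Level 3: 64
Level 4: 16
Level 5: 4
Level 6: 1

The root is level 0 and the size-1 base case is level 6 (the tree spans levels 0 through 6, i.e. 7 levels counting the root), so the depth is the number of divisions: log_4(4096) = 6

The recursion tree depth is log_4(4096) = 6. At each level, the problem size is divided by 4, so it takes 6 divisions to reduce to a base case of size 1. The algorithm makes 3 recursive calls at each level.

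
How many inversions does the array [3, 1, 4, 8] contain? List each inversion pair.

Finding inversions in [3, 1, 4, 8]:

(0, 1): arr[0]=3 > arr[1]=1

Total inversions: 1

The array has 1 inversion(s): (0,1). Each pair (i,j) satisfies i < j and arr[i] > arr[j].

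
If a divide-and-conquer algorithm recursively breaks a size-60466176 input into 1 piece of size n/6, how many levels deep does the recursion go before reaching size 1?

For divide and conquer with division factor 6:

Problem sizes at each level:
Level 0: 60466176
Level 1: 10077696
Level 2: 1679616
Level 3: 279936
Level 4: 46656
Level 5: 7776
Level 6: 1296
Level 7: 216
Level 8: 36
Level 9: 6
Level 10: 1

The root is level 0 and the size-1 base case is level 10 (the tree spans levels 0 through 10, i.e. 11 levels counting the root), so the depth is the number of divisions: log_6(60466176) = 10

The recursion tree depth is log_6(60466176) = 10. At each level, the problem size is divided by 6, so it takes 10 divisions to reduce to a base case of size 1. The algorithm makes 1 recursive call at each level.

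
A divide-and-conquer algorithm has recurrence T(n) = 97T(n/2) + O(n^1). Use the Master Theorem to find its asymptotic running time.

Master Theorem for T(n) = 97T(n/2) + O(n^1):

a = 97, b = 2, c = 1
log_b(a) = log_2(97) = 6.5999

Case 1: c = 1 < log_2(97) = 6.5999
T(n) = O(n^(log_2 97))

For T(n) = 97T(n/2) + O(n^1): log_2(97) = 6.5999. This is Case 1 of the Master Theorem (c < log_b(a), work dominated by leaves), giving O(n^(log_2 97)).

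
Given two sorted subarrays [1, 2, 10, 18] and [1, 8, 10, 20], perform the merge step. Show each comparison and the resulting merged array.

Merging process:

Compare 1 vs 1: take 1 from left. Merged: [1]
Compare 2 vs 1: take 1 from right. Merged: [1, 1]
Compare 2 vs 8: take 2 from left. Merged: [1, 1, 2]
Compare 10 vs 8: take 8 from right. Merged: [1, 1, 2, 8]
Compare 10 vs 10: take 10 from left. Merged: [1, 1, 2, 8, 10]
Compare 18 vs 10: take 10 from right. Merged: [1, 1, 2, 8, 10, 10]
Compare 18 vs 20: take 18 from left. Merged: [1, 1, 2, 8, 10, 10, 18]
Append remaining from right: [20]. Merged: [1, 1, 2, 8, 10, 10, 18, 20]

Final merged array: [1, 1, 2, 8, 10, 10, 18, 20]
Total comparisons: 7

The merged array is [1, 1, 2, 8, 10, 10, 18, 20], requiring 7 comparisons. The merge step runs in O(n) time where n is the total number of elements.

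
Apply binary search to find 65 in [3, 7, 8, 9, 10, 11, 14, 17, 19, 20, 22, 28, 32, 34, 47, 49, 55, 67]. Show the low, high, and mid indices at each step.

Binary search for 65 in [3, 7, 8, 9, 10, 11, 14, 17, 19, 20, 22, 28, 32, 34, 47, 49, 55, 67]:

lo=0, hi=17, mid=8, arr[mid]=19 -> 19 < 65, search right half
lo=9, hi=17, mid=13, arr[mid]=34 -> 34 < 65, search right half
lo=14, hi=17, mid=15, arr[mid]=49 -> 49 < 65, search right half
lo=16, hi=17, mid=16, arr[mid]=55 -> 55 < 65, search right half
lo=17, hi=17, mid=17, arr[mid]=67 -> 67 > 65, search left half
lo=17 > hi=16, target 65 not found

Binary search determines that 65 is not in the array after 5 comparisons. The search space was exhausted without finding the target.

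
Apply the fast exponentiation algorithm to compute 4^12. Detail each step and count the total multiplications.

Computing 4^12 by squaring (build up from 4^1; each line after the first costs one multiplication):

4^1 = 4
4^2 = (4^1)^2 = 4^2 = 16
4^3 = 4 * 4^2 = 4 * 16 = 64
4^6 = (4^3)^2 = 64^2 = 4096
4^12 = (4^6)^2 = 4096^2 = 16777216

Result: 16777216
Multiplications needed: 4 (4 lines after 4^1)

4^12 = 16777216. Using exponentiation by squaring, this requires 4 multiplications. The key idea: if the exponent is even, square the half-power; if odd, multiply by the base once.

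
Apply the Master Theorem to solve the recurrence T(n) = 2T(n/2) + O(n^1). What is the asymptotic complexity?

Master Theorem for T(n) = 2T(n/2) + O(n^1):

a = 2, b = 2, c = 1
log_b(a) = log_2(2) = 1.0000

Case 2: c = 1 = log_2(2) = 1.0000
T(n) = O(n^1 log n) = O(n log n)

For T(n) = 2T(n/2) + O(n^1): log_2(2) = 1.0000. This is Case 2 of the Master Theorem (c = log_b(a), equal work at all levels), giving O(n log n).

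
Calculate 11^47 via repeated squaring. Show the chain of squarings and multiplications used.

Computing 11^47 by squaring (build up from 11^1; each line after the first costs one multiplication):

11^1 = 11
11^2 = (11^1)^2 = 11^2 = 121
11^4 = (11^2)^2 = 121^2 = 14641
11^5 = 11 * 11^4 = 11 * 14641 = 161051
11^10 = (11^5)^2 = 161051^2 = 25937424601
11^11 = 11 * 11^10 = 11 * 25937424601 = 285311670611
11^22 = (11^11)^2 = 285311670611^2 = 81402749386839761113321
11^23 = 11 * 11^22 = 11 * 81402749386839761113321 = 895430243255237372246531
11^46 = (11^23)^2 = 895430243255237372246531^2 = 801795320536133573571931534665380233173841533961
11^47 = 11 * 11^46 = 11 * 801795320536133573571931534665380233173841533961 = 8819748525897469309291246881319182564912256873571

Result: 8819748525897469309291246881319182564912256873571
Multiplications needed: 9 (9 lines after 11^1)

11^47 = 8819748525897469309291246881319182564912256873571. Using exponentiation by squaring, this requires 9 multiplications. The key idea: if the exponent is even, square the half-power; if odd, multiply by the base once.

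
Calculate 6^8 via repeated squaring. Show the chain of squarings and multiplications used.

Computing 6^8 by squaring (build up from 6^1; each line after the first costs one multiplication):

6^1 = 6
6^2 = (6^1)^2 = 6^2 = 36
6^4 = (6^2)^2 = 36^2 = 1296
6^8 = (6^4)^2 = 1296^2 = 1679616

Result: 1679616
Multiplications needed: 3 (3 lines after 6^1)

6^8 = 1679616. Using exponentiation by squaring, this requires 3 multiplications. The key idea: if the exponent is even, square the half-power; if odd, multiply by the base once.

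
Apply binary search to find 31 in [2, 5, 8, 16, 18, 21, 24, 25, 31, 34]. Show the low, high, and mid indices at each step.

Binary search for 31 in [2, 5, 8, 16, 18, 21, 24, 25, 31, 34]:

lo=0, hi=9, mid=4, arr[mid]=18 -> 18 < 31, search right half
lo=5, hi=9, mid=7, arr[mid]=25 -> 25 < 31, search right half
lo=8, hi=9, mid=8, arr[mid]=31 -> Found target at index 8!

Binary search finds 31 at index 8 after 3 comparisons. The search repeatedly halves the search space by comparing with the middle element.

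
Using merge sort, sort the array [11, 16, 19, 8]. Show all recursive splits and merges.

Merge sort trace:

Split: [11, 16, 19, 8] -> [11, 16] and [19, 8]
  Split: [11, 16] -> [11] and [16]
  Merge: [11] + [16] -> [11, 16]
  Split: [19, 8] -> [19] and [8]
  Merge: [19] + [8] -> [8, 19]
Merge: [11, 16] + [8, 19] -> [8, 11, 16, 19]

Final sorted array: [8, 11, 16, 19]

The merge sort proceeds by recursively splitting the array and merging sorted halves.
After all merges, the sorted array is [8, 11, 16, 19].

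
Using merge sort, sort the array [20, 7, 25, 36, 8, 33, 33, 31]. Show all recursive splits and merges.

Merge sort trace:

Split: [20, 7, 25, 36, 8, 33, 33, 31] -> [20, 7, 25, 36] and [8, 33, 33, 31]
  Split: [20, 7, 25, 36] -> [20, 7] and [25, 36]
    Split: [20, 7] -> [20] and [7]
    Merge: [20] + [7] -> [7, 20]
    Split: [25, 36] -> [25] and [36]
    Merge: [25] + [36] -> [25, 36]
  Merge: [7, 20] + [25, 36] -> [7, 20, 25, 36]
  Split: [8, 33, 33, 31] -> [8, 33] and [33, 31]
    Split: [8, 33] -> [8] and [33]
    Merge: [8] + [33] -> [8, 33]
    Split: [33, 31] -> [33] and [31]
    Merge: [33] + [31] -> [31, 33]
  Merge: [8, 33] + [31, 33] -> [8, 31, 33, 33]
Merge: [7, 20, 25, 36] + [8, 31, 33, 33] -> [7, 8, 20, 25, 31, 33, 33, 36]

Final sorted array: [7, 8, 20, 25, 31, 33, 33, 36]

The merge sort proceeds by recursively splitting the array and merging sorted halves.
After all merges, the sorted array is [7, 8, 20, 25, 31, 33, 33, 36].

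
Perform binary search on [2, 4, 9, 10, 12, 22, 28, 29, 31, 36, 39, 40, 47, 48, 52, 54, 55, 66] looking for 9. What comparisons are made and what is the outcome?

Binary search for 9 in [2, 4, 9, 10, 12, 22, 28, 29, 31, 36, 39, 40, 47, 48, 52, 54, 55, 66]:

lo=0, hi=17, mid=8, arr[mid]=31 -> 31 > 9, search left half
lo=0, hi=7, mid=3, arr[mid]=10 -> 10 > 9, search left half
lo=0, hi=2, mid=1, arr[mid]=4 -> 4 < 9, search right half
lo=2, hi=2, mid=2, arr[mid]=9 -> Found target at index 2!

Binary search finds 9 at index 2 after 4 comparisons. The search repeatedly halves the search space by comparing with the middle element.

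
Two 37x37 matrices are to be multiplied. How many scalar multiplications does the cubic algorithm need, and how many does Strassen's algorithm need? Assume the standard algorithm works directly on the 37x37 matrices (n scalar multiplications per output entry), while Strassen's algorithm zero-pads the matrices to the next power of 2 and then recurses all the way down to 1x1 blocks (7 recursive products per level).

Matrix multiplication for 37x37 matrices:

Strassen's algorithm requires power-of-2 dimensions. Pad 37x37 to 64x64 (next power of 2).

Standard algorithm: 37^3 = 50653 multiplications
Strassen's algorithm: 7^(log2(64)) = 7^6 = 117649 multiplications
Difference: 50653 - 117649 = -66996 (Strassen uses MORE here due to padding overhead — for small or just-over-power-of-2 n, padding can outweigh the per-level savings)

Standard: 50653 multiplications (37^3). Strassen: 117649 multiplications (7^6, after padding to 64x64). Strassen reduces 8 recursive multiplications to 7 at each level.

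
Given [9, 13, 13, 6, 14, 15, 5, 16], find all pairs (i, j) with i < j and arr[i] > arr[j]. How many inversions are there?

Finding inversions in [9, 13, 13, 6, 14, 15, 5, 16]:

(0, 3): arr[0]=9 > arr[3]=6
(0, 6): arr[0]=9 > arr[6]=5
(1, 3): arr[1]=13 > arr[3]=6
(1, 6): arr[1]=13 > arr[6]=5
(2, 3): arr[2]=13 > arr[3]=6
(2, 6): arr[2]=13 > arr[6]=5
(3, 6): arr[3]=6 > arr[6]=5
(4, 6): arr[4]=14 > arr[6]=5
(5, 6): arr[5]=15 > arr[6]=5

Total inversions: 9

The array has 9 inversion(s): (0,3), (0,6), (1,3), (1,6), (2,3), (2,6), (3,6), (4,6), (5,6). Each pair (i,j) satisfies i < j and arr[i] > arr[j].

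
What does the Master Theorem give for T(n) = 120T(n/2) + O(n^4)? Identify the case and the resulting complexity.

Master Theorem for T(n) = 120T(n/2) + O(n^4):

a = 120, b = 2, c = 4
log_b(a) = log_2(120) = 6.9069

Case 1: c = 4 < log_2(120) = 6.9069
T(n) = O(n^(log_2 120))

For T(n) = 120T(n/2) + O(n^4): log_2(120) = 6.9069. This is Case 1 of the Master Theorem (c < log_b(a), work dominated by leaves), giving O(n^(log_2 120)).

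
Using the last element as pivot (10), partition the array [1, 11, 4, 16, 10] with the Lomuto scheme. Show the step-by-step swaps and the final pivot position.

Lomuto partition with pivot = 10:

Initial array: [1, 11, 4, 16, 10]

arr[0]=1 <= 10: swap with position 0, array becomes [1, 11, 4, 16, 10]
arr[1]=11 > 10: no swap
arr[2]=4 <= 10: swap with position 1, array becomes [1, 4, 11, 16, 10]
arr[3]=16 > 10: no swap

Place pivot at position 2: [1, 4, 10, 16, 11]
Pivot position: 2

After partitioning with pivot 10, the array becomes [1, 4, 10, 16, 11]. The pivot is placed at index 2. All elements to the left of the pivot are <= 10, and all elements to the right are > 10.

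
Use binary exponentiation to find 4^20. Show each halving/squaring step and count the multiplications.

Computing 4^20 by squaring (build up from 4^1; each line after the first costs one multiplication):

4^1 = 4
4^2 = (4^1)^2 = 4^2 = 16
4^4 = (4^2)^2 = 16^2 = 256
4^5 = 4 * 4^4 = 4 * 256 = 1024
4^10 = (4^5)^2 = 1024^2 = 1048576
4^20 = (4^10)^2 = 1048576^2 = 1099511627776

Result: 1099511627776
Multiplications needed: 5 (5 lines after 4^1)

4^20 = 1099511627776. Using exponentiation by squaring, this requires 5 multiplications. The key idea: if the exponent is even, square the half-power; if odd, multiply by the base once.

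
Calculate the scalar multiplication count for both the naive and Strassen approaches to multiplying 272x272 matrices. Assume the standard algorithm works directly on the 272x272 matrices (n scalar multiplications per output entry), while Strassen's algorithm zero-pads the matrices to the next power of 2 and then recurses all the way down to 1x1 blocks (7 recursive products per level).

Matrix multiplication for 272x272 matrices:

Strassen's algorithm requires power-of-2 dimensions. Pad 272x272 to 512x512 (next power of 2).

Standard algorithm: 272^3 = 20123648 multiplications
Strassen's algorithm: 7^(log2(512)) = 7^9 = 40353607 multiplications
Difference: 20123648 - 40353607 = -20229959 (Strassen uses MORE here due to padding overhead — for small or just-over-power-of-2 n, padding can outweigh the per-level savings)

Standard: 20123648 multiplications (272^3). Strassen: 40353607 multiplications (7^9, after padding to 512x512). Strassen reduces 8 recursive multiplications to 7 at each level.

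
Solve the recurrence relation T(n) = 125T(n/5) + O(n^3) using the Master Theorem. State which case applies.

Master Theorem for T(n) = 125T(n/5) + O(n^3):

a = 125, b = 5, c = 3
log_b(a) = log_5(125) = 3.0000

Case 2: c = 3 = log_5(125) = 3.0000
T(n) = O(n^3 log n) = O(n^3 log n)

For T(n) = 125T(n/5) + O(n^3): log_5(125) = 3.0000. This is Case 2 of the Master Theorem (c = log_b(a), equal work at all levels), giving O(n^3 log n).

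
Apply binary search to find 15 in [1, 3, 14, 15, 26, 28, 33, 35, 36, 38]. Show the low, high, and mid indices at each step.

Binary search for 15 in [1, 3, 14, 15, 26, 28, 33, 35, 36, 38]:

lo=0, hi=9, mid=4, arr[mid]=26 -> 26 > 15, search left half
lo=0, hi=3, mid=1, arr[mid]=3 -> 3 < 15, search right half
lo=2, hi=3, mid=2, arr[mid]=14 -> 14 < 15, search right half
lo=3, hi=3, mid=3, arr[mid]=15 -> Found target at index 3!

Binary search finds 15 at index 3 after 4 comparisons. The search repeatedly halves the search space by comparing with the middle element.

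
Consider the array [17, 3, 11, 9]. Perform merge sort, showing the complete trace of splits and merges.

Merge sort trace:

Split: [17, 3, 11, 9] -> [17, 3] and [11, 9]
  Split: [17, 3] -> [17] and [3]
  Merge: [17] + [3] -> [3, 17]
  Split: [11, 9] -> [11] and [9]
  Merge: [11] + [9] -> [9, 11]
Merge: [3, 17] + [9, 11] -> [3, 9, 11, 17]

Final sorted array: [3, 9, 11, 17]

The merge sort proceeds by recursively splitting the array and merging sorted halves.
After all merges, the sorted array is [3, 9, 11, 17].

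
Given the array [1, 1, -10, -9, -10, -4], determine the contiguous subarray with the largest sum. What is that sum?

Using Kadane's algorithm on [1, 1, -10, -9, -10, -4]:

Scanning through the array:
Position 1 (value 1): max_ending_here = 2, max_so_far = 2
Position 2 (value -10): max_ending_here = -8, max_so_far = 2
Position 3 (value -9): max_ending_here = -9, max_so_far = 2
Position 4 (value -10): max_ending_here = -10, max_so_far = 2
Position 5 (value -4): max_ending_here = -4, max_so_far = 2

Maximum subarray: [1, 1]
Maximum sum: 2

The maximum subarray is [1, 1] with sum 2. This subarray runs from index 0 to index 1.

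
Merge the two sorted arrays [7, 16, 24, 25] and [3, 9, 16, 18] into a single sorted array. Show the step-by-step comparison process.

Merging process:

Compare 7 vs 3: take 3 from right. Merged: [3]
Compare 7 vs 9: take 7 from left. Merged: [3, 7]
Compare 16 vs 9: take 9 from right. Merged: [3, 7, 9]
Compare 16 vs 16: take 16 from left. Merged: [3, 7, 9, 16]
Compare 24 vs 16: take 16 from right. Merged: [3, 7, 9, 16, 16]
Compare 24 vs 18: take 18 from right. Merged: [3, 7, 9, 16, 16, 18]
Append remaining from left: [24, 25]. Merged: [3, 7, 9, 16, 16, 18, 24, 25]

Final merged array: [3, 7, 9, 16, 16, 18, 24, 25]
Total comparisons: 6

The merged array is [3, 7, 9, 16, 16, 18, 24, 25], requiring 6 comparisons. The merge step runs in O(n) time where n is the total number of elements.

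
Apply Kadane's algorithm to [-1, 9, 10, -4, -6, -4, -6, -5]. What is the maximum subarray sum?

Using Kadane's algorithm on [-1, 9, 10, -4, -6, -4, -6, -5]:

Scanning through the array:
Position 1 (value 9): max_ending_here = 9, max_so_far = 9
Position 2 (value 10): max_ending_here = 19, max_so_far = 19
Position 3 (value -4): max_ending_here = 15, max_so_far = 19
Position 4 (value -6): max_ending_here = 9, max_so_far = 19
Position 5 (value -4): max_ending_here = 5, max_so_far = 19
Position 6 (value -6): max_ending_here = -1, max_so_far = 19
Position 7 (value -5): max_ending_here = -5, max_so_far = 19

Maximum subarray: [9, 10]
Maximum sum: 19

The maximum subarray is [9, 10] with sum 19. This subarray runs from index 1 to index 2.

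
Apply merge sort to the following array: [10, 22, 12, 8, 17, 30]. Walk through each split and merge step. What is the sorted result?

Merge sort trace:

Split: [10, 22, 12, 8, 17, 30] -> [10, 22, 12] and [8, 17, 30]
  Split: [10, 22, 12] -> [10] and [22, 12]
    Split: [22, 12] -> [22] and [12]
    Merge: [22] + [12] -> [12, 22]
  Merge: [10] + [12, 22] -> [10, 12, 22]
  Split: [8, 17, 30] -> [8] and [17, 30]
    Split: [17, 30] -> [17] and [30]
    Merge: [17] + [30] -> [17, 30]
  Merge: [8] + [17, 30] -> [8, 17, 30]
Merge: [10, 12, 22] + [8, 17, 30] -> [8, 10, 12, 17, 22, 30]

Final sorted array: [8, 10, 12, 17, 22, 30]

The merge sort proceeds by recursively splitting the array and merging sorted halves.
After all merges, the sorted array is [8, 10, 12, 17, 22, 30].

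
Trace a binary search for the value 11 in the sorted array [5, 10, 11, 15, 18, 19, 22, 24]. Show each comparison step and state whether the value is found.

Binary search for 11 in [5, 10, 11, 15, 18, 19, 22, 24]:

lo=0, hi=7, mid=3, arr[mid]=15 -> 15 > 11, search left half
lo=0, hi=2, mid=1, arr[mid]=10 -> 10 < 11, search right half
lo=2, hi=2, mid=2, arr[mid]=11 -> Found target at index 2!

Binary search finds 11 at index 2 after 3 comparisons. The search repeatedly halves the search space by comparing with the middle element.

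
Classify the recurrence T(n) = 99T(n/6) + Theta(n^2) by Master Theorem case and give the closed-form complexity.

Master Theorem for T(n) = 99T(n/6) + O(n^2):

a = 99, b = 6, c = 2
log_b(a) = log_6(99) = 2.5646

Case 1: c = 2 < log_6(99) = 2.5646
T(n) = O(n^(log_6 99))

For T(n) = 99T(n/6) + O(n^2): log_6(99) = 2.5646. This is Case 1 of the Master Theorem (c < log_b(a), work dominated by leaves), giving O(n^(log_6 99)).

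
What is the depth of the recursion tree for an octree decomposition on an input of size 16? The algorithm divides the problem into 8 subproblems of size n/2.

For divide and conquer with division factor 2:

Problem sizes at each level:
Level 0: 16
Level 1: 8
Level 2: 4
Level 3: 2
Level 4: 1

The root is level 0 and the size-1 base case is level 4 (the tree spans levels 0 through 4, i.e. 5 levels counting the root), so the depth is the number of divisions: log_2(16) = 4

The recursion tree depth is log_2(16) = 4. At each level, the problem size is divided by 2, so it takes 4 divisions to reduce to a base case of size 1. The algorithm makes 8 recursive calls at each level.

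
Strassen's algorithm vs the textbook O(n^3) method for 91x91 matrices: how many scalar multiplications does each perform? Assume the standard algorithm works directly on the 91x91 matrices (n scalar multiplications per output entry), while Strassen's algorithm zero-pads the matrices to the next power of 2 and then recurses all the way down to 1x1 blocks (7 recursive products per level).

Matrix multiplication for 91x91 matrices:

Strassen's algorithm requires power-of-2 dimensions. Pad 91x91 to 128x128 (next power of 2).

Standard algorithm: 91^3 = 753571 multiplications
Strassen's algorithm: 7^(log2(128)) = 7^7 = 823543 multiplications
Difference: 753571 - 823543 = -69972 (Strassen uses MORE here due to padding overhead — for small or just-over-power-of-2 n, padding can outweigh the per-level savings)

Standard: 753571 multiplications (91^3). Strassen: 823543 multiplications (7^7, after padding to 128x128). Strassen reduces 8 recursive multiplications to 7 at each level.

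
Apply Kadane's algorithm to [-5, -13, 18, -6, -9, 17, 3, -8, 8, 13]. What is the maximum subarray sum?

Using Kadane's algorithm on [-5, -13, 18, -6, -9, 17, 3, -8, 8, 13]:

Scanning through the array:
Position 1 (value -13): max_ending_here = -13, max_so_far = -5
Position 2 (value 18): max_ending_here = 18, max_so_far = 18
Position 3 (value -6): max_ending_here = 12, max_so_far = 18
Position 4 (value -9): max_ending_here = 3, max_so_far = 18
Position 5 (value 17): max_ending_here = 20, max_so_far = 20
Position 6 (value 3): max_ending_here = 23, max_so_far = 23
Position 7 (value -8): max_ending_here = 15, max_so_far = 23
Position 8 (value 8): max_ending_here = 23, max_so_far = 23
Position 9 (value 13): max_ending_here = 36, max_so_far = 36

Maximum subarray: [18, -6, -9, 17, 3, -8, 8, 13]
Maximum sum: 36

The maximum subarray is [18, -6, -9, 17, 3, -8, 8, 13] with sum 36. This subarray runs from index 2 to index 9.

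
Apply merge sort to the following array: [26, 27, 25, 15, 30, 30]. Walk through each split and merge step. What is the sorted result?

Merge sort trace:

Split: [26, 27, 25, 15, 30, 30] -> [26, 27, 25] and [15, 30, 30]
  Split: [26, 27, 25] -> [26] and [27, 25]
    Split: [27, 25] -> [27] and [25]
    Merge: [27] + [25] -> [25, 27]
  Merge: [26] + [25, 27] -> [25, 26, 27]
  Split: [15, 30, 30] -> [15] and [30, 30]
    Split: [30, 30] -> [30] and [30]
    Merge: [30] + [30] -> [30, 30]
  Merge: [15] + [30, 30] -> [15, 30, 30]
Merge: [25, 26, 27] + [15, 30, 30] -> [15, 25, 26, 27, 30, 30]

Final sorted array: [15, 25, 26, 27, 30, 30]

The merge sort proceeds by recursively splitting the array and merging sorted halves.
After all merges, the sorted array is [15, 25, 26, 27, 30, 30].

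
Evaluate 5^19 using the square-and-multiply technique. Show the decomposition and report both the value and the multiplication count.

Computing 5^19 by squaring (build up from 5^1; each line after the first costs one multiplication):

5^1 = 5
5^2 = (5^1)^2 = 5^2 = 25
5^4 = (5^2)^2 = 25^2 = 625
5^8 = (5^4)^2 = 625^2 = 390625
5^9 = 5 * 5^8 = 5 * 390625 = 1953125
5^18 = (5^9)^2 = 1953125^2 = 3814697265625
5^19 = 5 * 5^18 = 5 * 3814697265625 = 19073486328125

Result: 19073486328125
Multiplications needed: 6 (6 lines after 5^1)

5^19 = 19073486328125. Using exponentiation by squaring, this requires 6 multiplications. The key idea: if the exponent is even, square the half-power; if odd, multiply by the base once.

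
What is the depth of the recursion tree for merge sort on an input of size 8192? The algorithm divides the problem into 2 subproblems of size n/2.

For divide and conquer with division factor 2:

Problem sizes at each level:
Level 0: 8192
Level 1: 4096
Level 2: 2048
Level 3: 1024
Level 4: 512
Level 5: 256
Level 6: 128
Level 7: 64
Level 8: 32
Level 9: 16
Level 10: 8
Level 11: 4
Level 12: 2
Level 13: 1

The root is level 0 and the size-1 base case is level 13 (the tree spans levels 0 through 13, i.e. 14 levels counting the root), so the depth is the number of divisions: log_2(8192) = 13

The recursion tree depth is log_2(8192) = 13. At each level, the problem size is divided by 2, so it takes 13 divisions to reduce to a base case of size 1. The algorithm makes 2 recursive calls at each level.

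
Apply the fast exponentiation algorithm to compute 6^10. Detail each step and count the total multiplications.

Computing 6^10 by squaring (build up from 6^1; each line after the first costs one multiplication):

6^1 = 6
6^2 = (6^1)^2 = 6^2 = 36
6^4 = (6^2)^2 = 36^2 = 1296
6^5 = 6 * 6^4 = 6 * 1296 = 7776
6^10 = (6^5)^2 = 7776^2 = 60466176

Result: 60466176
Multiplications needed: 4 (4 lines after 6^1)

6^10 = 60466176. Using exponentiation by squaring, this requires 4 multiplications. The key idea: if the exponent is even, square the half-power; if odd, multiply by the base once.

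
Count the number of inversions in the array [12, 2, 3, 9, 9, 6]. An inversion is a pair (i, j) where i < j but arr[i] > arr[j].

Finding inversions in [12, 2, 3, 9, 9, 6]:

(0, 1): arr[0]=12 > arr[1]=2
(0, 2): arr[0]=12 > arr[2]=3
(0, 3): arr[0]=12 > arr[3]=9
(0, 4): arr[0]=12 > arr[4]=9
(0, 5): arr[0]=12 > arr[5]=6
(3, 5): arr[3]=9 > arr[5]=6
(4, 5): arr[4]=9 > arr[5]=6

Total inversions: 7

The array has 7 inversion(s): (0,1), (0,2), (0,3), (0,4), (0,5), (3,5), (4,5). Each pair (i,j) satisfies i < j and arr[i] > arr[j].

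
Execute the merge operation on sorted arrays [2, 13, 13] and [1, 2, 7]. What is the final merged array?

Merging process:

Compare 2 vs 1: take 1 from right. Merged: [1]
Compare 2 vs 2: take 2 from left. Merged: [1, 2]
Compare 13 vs 2: take 2 from right. Merged: [1, 2, 2]
Compare 13 vs 7: take 7 from right. Merged: [1, 2, 2, 7]
Append remaining from left: [13, 13]. Merged: [1, 2, 2, 7, 13, 13]

Final merged array: [1, 2, 2, 7, 13, 13]
Total comparisons: 4

The merged array is [1, 2, 2, 7, 13, 13], requiring 4 comparisons. The merge step runs in O(n) time where n is the total number of elements.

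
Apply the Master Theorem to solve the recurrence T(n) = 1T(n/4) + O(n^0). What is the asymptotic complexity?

Master Theorem for T(n) = 1T(n/4) + O(n^0):

a = 1, b = 4, c = 0
log_b(a) = log_4(1) = 0.0000

Case 2: c = 0 = log_4(1) = 0.0000
T(n) = O(n^0 log n) = O(log n)

For T(n) = 1T(n/4) + O(n^0): log_4(1) = 0.0000. This is Case 2 of the Master Theorem (c = log_b(a), equal work at all levels), giving O(log n).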